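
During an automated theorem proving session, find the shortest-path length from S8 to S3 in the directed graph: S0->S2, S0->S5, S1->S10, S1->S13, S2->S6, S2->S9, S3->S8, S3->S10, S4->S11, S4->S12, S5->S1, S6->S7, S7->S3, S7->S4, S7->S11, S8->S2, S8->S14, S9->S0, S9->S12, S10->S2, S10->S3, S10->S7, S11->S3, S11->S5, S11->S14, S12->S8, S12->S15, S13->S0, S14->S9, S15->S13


BFS layer-by-layer from S8:
  dist 0: {S8}
  dist 1: {S2, S14}
  dist 2: {S6, S9}
  dist 3: {S0, S7, S12}
  dist 4: {S3, S4, S5, S11, S15}
  -> S3 reached at distance 4
Shortest path length = 4

4


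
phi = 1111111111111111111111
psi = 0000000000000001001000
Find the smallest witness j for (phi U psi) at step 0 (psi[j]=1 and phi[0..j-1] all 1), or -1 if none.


(phi U psi) at 0: need smallest j with psi[j]=1 and phi[i]=1 for all i in [0,j).
Scan from step 0:
  step 0: phi=1, psi=0 -> continue
  step 1: phi=1, psi=0 -> continue
  step 2: phi=1, psi=0 -> continue
  step 3: phi=1, psi=0 -> continue
  step 15: psi=1 and phi held for [0,15) -> witness found
Witness step = 15

15


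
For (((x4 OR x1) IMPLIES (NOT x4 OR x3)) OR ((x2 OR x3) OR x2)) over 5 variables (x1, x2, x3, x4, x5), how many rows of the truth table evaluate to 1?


Formula: (((x4 OR x1) IMPLIES (NOT x4 OR x3)) OR ((x2 OR x3) OR x2)) over 5 vars (32 rows)
Evaluate each row (x1, x2, x3, x4, x5 as bits, MSB first):
  row 0 [00000]: (((0 OR 0) IMPLIES (NOT 0 OR 0)) OR ((0 OR 0) OR 0)) -> 1
  row 1 [00001]: (((0 OR 0) IMPLIES (NOT 0 OR 0)) OR ((0 OR 0) OR 0)) -> 1
  row 2 [00010]: (((1 OR 0) IMPLIES (NOT 1 OR 0)) OR ((0 OR 0) OR 0)) -> 0
  row 3 [00011]: (((1 OR 0) IMPLIES (NOT 1 OR 0)) OR ((0 OR 0) OR 0)) -> 0
  row 4 [00100]: (((0 OR 0) IMPLIES (NOT 0 OR 1)) OR ((0 OR 1) OR 0)) -> 1
  row 5 [00101]: (((0 OR 0) IMPLIES (NOT 0 OR 1)) OR ((0 OR 1) OR 0)) -> 1
  row 6 [00110]: (((1 OR 0) IMPLIES (NOT 1 OR 1)) OR ((0 OR 1) OR 0)) -> 1
  row 7 [00111]: (((1 OR 0) IMPLIES (NOT 1 OR 1)) OR ((0 OR 1) OR 0)) -> 1
  row 8 [01000]: (((0 OR 0) IMPLIES (NOT 0 OR 0)) OR ((1 OR 0) OR 1)) -> 1
  row 9 [01001]: (((0 OR 0) IMPLIES (NOT 0 OR 0)) OR ((1 OR 0) OR 1)) -> 1
  row 10 [01010]: (((1 OR 0) IMPLIES (NOT 1 OR 0)) OR ((1 OR 0) OR 1)) -> 1
  row 11 [01011]: (((1 OR 0) IMPLIES (NOT 1 OR 0)) OR ((1 OR 0) OR 1)) -> 1
  row 12 [01100]: (((0 OR 0) IMPLIES (NOT 0 OR 1)) OR ((1 OR 1) OR 1)) -> 1
  row 13 [01101]: (((0 OR 0) IMPLIES (NOT 0 OR 1)) OR ((1 OR 1) OR 1)) -> 1
  row 14 [01110]: (((1 OR 0) IMPLIES (NOT 1 OR 1)) OR ((1 OR 1) OR 1)) -> 1
  row 15 [01111]: (((1 OR 0) IMPLIES (NOT 1 OR 1)) OR ((1 OR 1) OR 1)) -> 1
  row 16 [10000]: (((0 OR 1) IMPLIES (NOT 0 OR 0)) OR ((0 OR 0) OR 0)) -> 1
  row 17 [10001]: (((0 OR 1) IMPLIES (NOT 0 OR 0)) OR ((0 OR 0) OR 0)) -> 1
  row 18 [10010]: (((1 OR 1) IMPLIES (NOT 1 OR 0)) OR ((0 OR 0) OR 0)) -> 0
  row 19 [10011]: (((1 OR 1) IMPLIES (NOT 1 OR 0)) OR ((0 OR 0) OR 0)) -> 0
  row 20 [10100]: (((0 OR 1) IMPLIES (NOT 0 OR 1)) OR ((0 OR 1) OR 0)) -> 1
  row 21 [10101]: (((0 OR 1) IMPLIES (NOT 0 OR 1)) OR ((0 OR 1) OR 0)) -> 1
  row 22 [10110]: (((1 OR 1) IMPLIES (NOT 1 OR 1)) OR ((0 OR 1) OR 0)) -> 1
  row 23 [10111]: (((1 OR 1) IMPLIES (NOT 1 OR 1)) OR ((0 OR 1) OR 0)) -> 1
  row 24 [11000]: (((0 OR 1) IMPLIES (NOT 0 OR 0)) OR ((1 OR 0) OR 1)) -> 1
  row 25 [11001]: (((0 OR 1) IMPLIES (NOT 0 OR 0)) OR ((1 OR 0) OR 1)) -> 1
  row 26 [11010]: (((1 OR 1) IMPLIES (NOT 1 OR 0)) OR ((1 OR 0) OR 1)) -> 1
  row 27 [11011]: (((1 OR 1) IMPLIES (NOT 1 OR 0)) OR ((1 OR 0) OR 1)) -> 1
  row 28 [11100]: (((0 OR 1) IMPLIES (NOT 0 OR 1)) OR ((1 OR 1) OR 1)) -> 1
  row 29 [11101]: (((0 OR 1) IMPLIES (NOT 0 OR 1)) OR ((1 OR 1) OR 1)) -> 1
  row 30 [11110]: (((1 OR 1) IMPLIES (NOT 1 OR 1)) OR ((1 OR 1) OR 1)) -> 1
  row 31 [11111]: (((1 OR 1) IMPLIES (NOT 1 OR 1)) OR ((1 OR 1) OR 1)) -> 1
Full result column, 8 rows per line (x1,x2 fixed per line; x3,x4,x5 runs 000..111 left to right):
  rows 0-7 [x1,x2=00]: 11001111  (ones: 6)
  rows 8-15 [x1,x2=01]: 11111111  (ones: 8)
  rows 16-23 [x1,x2=10]: 11001111  (ones: 6)
  rows 24-31 [x1,x2=11]: 11111111  (ones: 8)
Count of 1-rows = 6+8+6+8 = 28

28


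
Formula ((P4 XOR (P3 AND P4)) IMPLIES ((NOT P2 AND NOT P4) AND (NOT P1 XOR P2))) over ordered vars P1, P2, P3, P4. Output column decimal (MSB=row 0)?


Formula: ((P4 XOR (P3 AND P4)) IMPLIES ((NOT P2 AND NOT P4) AND (NOT P1 XOR P2))) over P1, P2, P3, P4 (16 rows)
Evaluate each row (bits = P1,P2,P3,P4, MSB first):
  row 0 [0000]: ((0 XOR (0 AND 0)) IMPLIES ((NOT 0 AND NOT 0) AND (NOT 0 XOR 0))) -> 1
  row 1 [0001]: ((1 XOR (0 AND 1)) IMPLIES ((NOT 0 AND NOT 1) AND (NOT 0 XOR 0))) -> 0
  row 2 [0010]: ((0 XOR (1 AND 0)) IMPLIES ((NOT 0 AND NOT 0) AND (NOT 0 XOR 0))) -> 1
  row 3 [0011]: ((1 XOR (1 AND 1)) IMPLIES ((NOT 0 AND NOT 1) AND (NOT 0 XOR 0))) -> 1
  row 4 [0100]: ((0 XOR (0 AND 0)) IMPLIES ((NOT 1 AND NOT 0) AND (NOT 0 XOR 1))) -> 1
  row 5 [0101]: ((1 XOR (0 AND 1)) IMPLIES ((NOT 1 AND NOT 1) AND (NOT 0 XOR 1))) -> 0
  row 6 [0110]: ((0 XOR (1 AND 0)) IMPLIES ((NOT 1 AND NOT 0) AND (NOT 0 XOR 1))) -> 1
  row 7 [0111]: ((1 XOR (1 AND 1)) IMPLIES ((NOT 1 AND NOT 1) AND (NOT 0 XOR 1))) -> 1
  row 8 [1000]: ((0 XOR (0 AND 0)) IMPLIES ((NOT 0 AND NOT 0) AND (NOT 1 XOR 0))) -> 1
  row 9 [1001]: ((1 XOR (0 AND 1)) IMPLIES ((NOT 0 AND NOT 1) AND (NOT 1 XOR 0))) -> 0
  row 10 [1010]: ((0 XOR (1 AND 0)) IMPLIES ((NOT 0 AND NOT 0) AND (NOT 1 XOR 0))) -> 1
  row 11 [1011]: ((1 XOR (1 AND 1)) IMPLIES ((NOT 0 AND NOT 1) AND (NOT 1 XOR 0))) -> 1
  row 12 [1100]: ((0 XOR (0 AND 0)) IMPLIES ((NOT 1 AND NOT 0) AND (NOT 1 XOR 1))) -> 1
  row 13 [1101]: ((1 XOR (0 AND 1)) IMPLIES ((NOT 1 AND NOT 1) AND (NOT 1 XOR 1))) -> 0
  row 14 [1110]: ((0 XOR (1 AND 0)) IMPLIES ((NOT 1 AND NOT 0) AND (NOT 1 XOR 1))) -> 1
  row 15 [1111]: ((1 XOR (1 AND 1)) IMPLIES ((NOT 1 AND NOT 1) AND (NOT 1 XOR 1))) -> 1
Full result column, 4 rows per line (P1,P2 fixed per line; P3,P4 runs 00..11 left to right):
  rows 0-3 [P1,P2=00]: 1011  = hex B
  rows 4-7 [P1,P2=01]: 1011  = hex B
  rows 8-11 [P1,P2=10]: 1011  = hex B
  rows 12-15 [P1,P2=11]: 1011  = hex B
Output column (row 0 .. row 15) = 1011101110111011
Output column grouped in 4s = 1011 1011 1011 1011 = 0xBBBB
Convert to decimal digit by digit (value = value*16 + digit):
  B -> 11
  11*16 + 11 (B) = 187
  187*16 + 11 (B) = 3003
  3003*16 + 11 (B) = 48059
Decimal = 48059

48059


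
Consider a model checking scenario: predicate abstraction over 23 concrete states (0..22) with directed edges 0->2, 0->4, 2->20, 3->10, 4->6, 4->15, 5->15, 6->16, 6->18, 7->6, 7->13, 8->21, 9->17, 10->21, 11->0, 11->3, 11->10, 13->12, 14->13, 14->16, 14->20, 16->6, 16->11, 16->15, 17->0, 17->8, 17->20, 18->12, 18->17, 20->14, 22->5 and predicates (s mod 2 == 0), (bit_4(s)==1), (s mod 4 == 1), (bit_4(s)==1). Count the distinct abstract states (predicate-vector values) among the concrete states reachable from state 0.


BFS from 0:
Concrete reachable: {0, 2, 3, 4, 6, 8, 10, 11, 12, 13, 14, 15, 16, 17, 18, 20, 21}
Abstract via predicates (s mod 2 == 0), (bit_4(s)==1), (s mod 4 == 1), (bit_4(s)==1):
  (0,0,0,0) <- {3, 11, 15}
  (0,0,1,0) <- {13}
  (0,1,1,1) <- {17, 21}
  (1,0,0,0) <- {0, 2, 4, 6, 8, 10, 12, 14}
  (1,1,0,1) <- {16, 18, 20}
Distinct abstract states = 5

5


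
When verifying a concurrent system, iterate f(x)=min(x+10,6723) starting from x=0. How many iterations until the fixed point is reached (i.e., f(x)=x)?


Step 1: x=0, cap=6723, increment=10
Step 2: x grows by 10 each step until capped at 6723; fixed point is x=6723
Step 3: iterations = ceil(6723/10) = 673

673


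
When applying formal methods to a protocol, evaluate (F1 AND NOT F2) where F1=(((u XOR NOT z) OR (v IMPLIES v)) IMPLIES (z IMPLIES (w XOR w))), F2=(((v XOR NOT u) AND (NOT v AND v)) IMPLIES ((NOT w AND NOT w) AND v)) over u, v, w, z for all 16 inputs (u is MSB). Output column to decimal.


F1 = (((u XOR NOT z) OR (v IMPLIES v)) IMPLIES (z IMPLIES (w XOR w)))
F2 = (((v XOR NOT u) AND (NOT v AND v)) IMPLIES ((NOT w AND NOT w) AND v))
Counterexample to F1=>F2 is where F1=1 and F2=0.
Evaluate each row (bits = u,v,w,z, MSB first):
  row 0 [0000]: F1=1 F2=1 -> F1&~F2 -> 0
  row 1 [0001]: F1=0 F2=1 -> F1&~F2 -> 0
  row 2 [0010]: F1=1 F2=1 -> F1&~F2 -> 0
  row 3 [0011]: F1=0 F2=1 -> F1&~F2 -> 0
  row 4 [0100]: F1=1 F2=1 -> F1&~F2 -> 0
  row 5 [0101]: F1=0 F2=1 -> F1&~F2 -> 0
  row 6 [0110]: F1=1 F2=1 -> F1&~F2 -> 0
  row 7 [0111]: F1=0 F2=1 -> F1&~F2 -> 0
  row 8 [1000]: F1=1 F2=1 -> F1&~F2 -> 0
  row 9 [1001]: F1=0 F2=1 -> F1&~F2 -> 0
  row 10 [1010]: F1=1 F2=1 -> F1&~F2 -> 0
  row 11 [1011]: F1=0 F2=1 -> F1&~F2 -> 0
  row 12 [1100]: F1=1 F2=1 -> F1&~F2 -> 0
  row 13 [1101]: F1=0 F2=1 -> F1&~F2 -> 0
  row 14 [1110]: F1=1 F2=1 -> F1&~F2 -> 0
  row 15 [1111]: F1=0 F2=1 -> F1&~F2 -> 0
Full result column, 4 rows per line (u,v fixed per line; w,z runs 00..11 left to right):
  rows 0-3 [u,v=00]: 0000  = hex 0
  rows 4-7 [u,v=01]: 0000  = hex 0
  rows 8-11 [u,v=10]: 0000  = hex 0
  rows 12-15 [u,v=11]: 0000  = hex 0
Counterexample vector (row 0 .. row 15) = 0000000000000000
Output column grouped in 4s = 0000 0000 0000 0000 = 0x0000
Convert to decimal digit by digit (value = value*16 + digit):
  0 -> 0
  0*16 + 0 = 0
  0*16 + 0 = 0
  0*16 + 0 = 0
Decimal = 0

0


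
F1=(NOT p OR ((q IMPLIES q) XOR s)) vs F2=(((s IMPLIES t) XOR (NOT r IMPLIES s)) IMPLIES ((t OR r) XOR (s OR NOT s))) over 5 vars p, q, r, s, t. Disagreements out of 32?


F1 = (NOT p OR ((q IMPLIES q) XOR s))
F2 = (((s IMPLIES t) XOR (NOT r IMPLIES s)) IMPLIES ((t OR r) XOR (s OR NOT s)))
Evaluate both on each of 32 rows (bits = p,q,r,s,t):
  row 0 [00000]: F1=1 F2=1 -> 0
  row 1 [00001]: F1=1 F2=0 (differ) -> 1
  row 2 [00010]: F1=1 F2=1 -> 0
  row 3 [00011]: F1=1 F2=1 -> 0
  row 4 [00100]: F1=1 F2=1 -> 0
  row 5 [00101]: F1=1 F2=1 -> 0
  row 6 [00110]: F1=1 F2=0 (differ) -> 1
  row 7 [00111]: F1=1 F2=1 -> 0
  row 8 [01000]: F1=1 F2=1 -> 0
  row 9 [01001]: F1=1 F2=0 (differ) -> 1
  row 10 [01010]: F1=1 F2=1 -> 0
  row 11 [01011]: F1=1 F2=1 -> 0
  row 12 [01100]: F1=1 F2=1 -> 0
  row 13 [01101]: F1=1 F2=1 -> 0
  row 14 [01110]: F1=1 F2=0 (differ) -> 1
  row 15 [01111]: F1=1 F2=1 -> 0
  row 16 [10000]: F1=1 F2=1 -> 0
  row 17 [10001]: F1=1 F2=0 (differ) -> 1
  row 18 [10010]: F1=0 F2=1 (differ) -> 1
  row 19 [10011]: F1=0 F2=1 (differ) -> 1
  row 20 [10100]: F1=1 F2=1 -> 0
  row 21 [10101]: F1=1 F2=1 -> 0
  row 22 [10110]: F1=0 F2=0 -> 0
  row 23 [10111]: F1=0 F2=1 (differ) -> 1
  row 24 [11000]: F1=1 F2=1 -> 0
  row 25 [11001]: F1=1 F2=0 (differ) -> 1
  row 26 [11010]: F1=0 F2=1 (differ) -> 1
  row 27 [11011]: F1=0 F2=1 (differ) -> 1
  row 28 [11100]: F1=1 F2=1 -> 0
  row 29 [11101]: F1=1 F2=1 -> 0
  row 30 [11110]: F1=0 F2=0 -> 0
  row 31 [11111]: F1=0 F2=1 (differ) -> 1
Full result column, 8 rows per line (p,q fixed per line; r,s,t runs 000..111 left to right):
  rows 0-7 [p,q=00]: 01000010  (ones: 2)
  rows 8-15 [p,q=01]: 01000010  (ones: 2)
  rows 16-23 [p,q=10]: 01110001  (ones: 4)
  rows 24-31 [p,q=11]: 01110001  (ones: 4)
Disagreements = 2+2+4+4 = 12

12


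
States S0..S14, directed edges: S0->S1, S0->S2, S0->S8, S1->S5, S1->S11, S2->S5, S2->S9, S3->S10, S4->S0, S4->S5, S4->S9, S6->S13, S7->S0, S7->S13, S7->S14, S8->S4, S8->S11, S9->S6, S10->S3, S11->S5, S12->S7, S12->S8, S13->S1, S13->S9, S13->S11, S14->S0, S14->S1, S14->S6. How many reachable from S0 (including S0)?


BFS from S0:
  layer 0: {S0}
  layer 1: {S1, S2, S8}
  layer 2: {S4, S5, S9, S11}
  layer 3: {S6}
  layer 4: {S13}
Reachable set: {S0, S1, S2, S4, S5, S6, S8, S9, S11, S13}
Count = 10

10


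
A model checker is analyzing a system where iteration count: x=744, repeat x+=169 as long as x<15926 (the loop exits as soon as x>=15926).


Step 1: x goes from 744 toward 15926 by 169; the body runs while x<15926, so iterations = ceil((bound-start)/step)
Step 2: Distance=15182
Step 3: ceil(15182/169)=90

90


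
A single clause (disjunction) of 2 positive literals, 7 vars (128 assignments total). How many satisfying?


Step 1: Total=2^7=128
Step 2: Unsat when all 2 false: 2^5=32
Step 3: Sat=128-32=96

96


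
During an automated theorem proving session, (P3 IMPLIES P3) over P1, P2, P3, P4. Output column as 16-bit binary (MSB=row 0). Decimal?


Formula: (P3 IMPLIES P3) over P1, P2, P3, P4 (16 rows)
Evaluate each row (bits = P1,P2,P3,P4, MSB first):
  row 0 [0000]: (0 IMPLIES 0) -> 1
  row 1 [0001]: (0 IMPLIES 0) -> 1
  row 2 [0010]: (1 IMPLIES 1) -> 1
  row 3 [0011]: (1 IMPLIES 1) -> 1
  row 4 [0100]: (0 IMPLIES 0) -> 1
  row 5 [0101]: (0 IMPLIES 0) -> 1
  row 6 [0110]: (1 IMPLIES 1) -> 1
  row 7 [0111]: (1 IMPLIES 1) -> 1
  row 8 [1000]: (0 IMPLIES 0) -> 1
  row 9 [1001]: (0 IMPLIES 0) -> 1
  row 10 [1010]: (1 IMPLIES 1) -> 1
  row 11 [1011]: (1 IMPLIES 1) -> 1
  row 12 [1100]: (0 IMPLIES 0) -> 1
  row 13 [1101]: (0 IMPLIES 0) -> 1
  row 14 [1110]: (1 IMPLIES 1) -> 1
  row 15 [1111]: (1 IMPLIES 1) -> 1
Full result column, 4 rows per line (P1,P2 fixed per line; P3,P4 runs 00..11 left to right):
  rows 0-3 [P1,P2=00]: 1111  = hex F
  rows 4-7 [P1,P2=01]: 1111  = hex F
  rows 8-11 [P1,P2=10]: 1111  = hex F
  rows 12-15 [P1,P2=11]: 1111  = hex F
Output column (row 0 .. row 15) = 1111111111111111
Output column grouped in 4s = 1111 1111 1111 1111 = 0xFFFF
Convert to decimal digit by digit (value = value*16 + digit):
  F -> 15
  15*16 + 15 (F) = 255
  255*16 + 15 (F) = 4095
  4095*16 + 15 (F) = 65535
Decimal = 65535

65535


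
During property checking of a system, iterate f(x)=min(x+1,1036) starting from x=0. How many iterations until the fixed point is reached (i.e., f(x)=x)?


Step 1: x=0, cap=1036, increment=1
Step 2: x grows by 1 each step until capped at 1036; fixed point is x=1036
Step 3: iterations = ceil(1036/1) = 1036

1036


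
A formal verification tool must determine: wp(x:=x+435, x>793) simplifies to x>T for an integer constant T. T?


Formula: wp(x:=E, P) = P[E/x] (substitute E for x in postcondition)
Step 1: Postcondition: x>793
Step 2: Substitute x+435 for x: x+435>793
Step 3: Solve for x: x > 793-435 = 358

358


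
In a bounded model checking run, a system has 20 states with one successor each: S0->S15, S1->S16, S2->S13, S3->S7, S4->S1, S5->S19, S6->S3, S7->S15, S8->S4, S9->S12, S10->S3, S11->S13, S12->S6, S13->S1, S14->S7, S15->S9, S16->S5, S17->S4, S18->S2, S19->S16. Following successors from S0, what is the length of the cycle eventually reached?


Trace from S0 until a state repeats:
  S0 -> S15 -> S9 -> S12 -> S6 -> S3 -> S7 -> S15
S15 first seen at step 1, revisited at step 7.
Cycle length = 7 - 1 = 6

6


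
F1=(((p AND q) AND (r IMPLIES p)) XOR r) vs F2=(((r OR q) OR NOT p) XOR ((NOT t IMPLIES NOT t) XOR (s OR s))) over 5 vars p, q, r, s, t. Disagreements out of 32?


F1 = (((p AND q) AND (r IMPLIES p)) XOR r)
F2 = (((r OR q) OR NOT p) XOR ((NOT t IMPLIES NOT t) XOR (s OR s)))
Evaluate both on each of 32 rows (bits = p,q,r,s,t):
  row 0 [00000]: F1=0 F2=0 -> 0
  row 1 [00001]: F1=0 F2=0 -> 0
  row 2 [00010]: F1=0 F2=1 (differ) -> 1
  row 3 [00011]: F1=0 F2=1 (differ) -> 1
  row 4 [00100]: F1=1 F2=0 (differ) -> 1
  row 5 [00101]: F1=1 F2=0 (differ) -> 1
  row 6 [00110]: F1=1 F2=1 -> 0
  row 7 [00111]: F1=1 F2=1 -> 0
  row 8 [01000]: F1=0 F2=0 -> 0
  row 9 [01001]: F1=0 F2=0 -> 0
  row 10 [01010]: F1=0 F2=1 (differ) -> 1
  row 11 [01011]: F1=0 F2=1 (differ) -> 1
  row 12 [01100]: F1=1 F2=0 (differ) -> 1
  row 13 [01101]: F1=1 F2=0 (differ) -> 1
  row 14 [01110]: F1=1 F2=1 -> 0
  row 15 [01111]: F1=1 F2=1 -> 0
  row 16 [10000]: F1=0 F2=1 (differ) -> 1
  row 17 [10001]: F1=0 F2=1 (differ) -> 1
  row 18 [10010]: F1=0 F2=0 -> 0
  row 19 [10011]: F1=0 F2=0 -> 0
  row 20 [10100]: F1=1 F2=0 (differ) -> 1
  row 21 [10101]: F1=1 F2=0 (differ) -> 1
  row 22 [10110]: F1=1 F2=1 -> 0
  row 23 [10111]: F1=1 F2=1 -> 0
  row 24 [11000]: F1=1 F2=0 (differ) -> 1
  row 25 [11001]: F1=1 F2=0 (differ) -> 1
  row 26 [11010]: F1=1 F2=1 -> 0
  row 27 [11011]: F1=1 F2=1 -> 0
  row 28 [11100]: F1=0 F2=0 -> 0
  row 29 [11101]: F1=0 F2=0 -> 0
  row 30 [11110]: F1=0 F2=1 (differ) -> 1
  row 31 [11111]: F1=0 F2=1 (differ) -> 1
Full result column, 8 rows per line (p,q fixed per line; r,s,t runs 000..111 left to right):
  rows 0-7 [p,q=00]: 00111100  (ones: 4)
  rows 8-15 [p,q=01]: 00111100  (ones: 4)
  rows 16-23 [p,q=10]: 11001100  (ones: 4)
  rows 24-31 [p,q=11]: 11000011  (ones: 4)
Disagreements = 4+4+4+4 = 16

16


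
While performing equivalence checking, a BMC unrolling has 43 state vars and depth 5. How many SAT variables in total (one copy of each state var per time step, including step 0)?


BMC unrolls to depth k, creating one copy of each state var for steps 0..k.
Step count = 5 + 1 = 6 (steps 0 through 5)
Vars per step = 43
Total = 43 * 6 = 258

258


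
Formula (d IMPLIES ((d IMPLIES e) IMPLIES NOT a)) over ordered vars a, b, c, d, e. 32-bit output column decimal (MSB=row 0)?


Formula: (d IMPLIES ((d IMPLIES e) IMPLIES NOT a)) over a, b, c, d, e (32 rows)
Evaluate each row (bits = a,b,c,d,e, MSB first):
  row 0 [00000]: (0 IMPLIES ((0 IMPLIES 0) IMPLIES NOT 0)) -> 1
  row 1 [00001]: (0 IMPLIES ((0 IMPLIES 1) IMPLIES NOT 0)) -> 1
  row 2 [00010]: (1 IMPLIES ((1 IMPLIES 0) IMPLIES NOT 0)) -> 1
  row 3 [00011]: (1 IMPLIES ((1 IMPLIES 1) IMPLIES NOT 0)) -> 1
  row 4 [00100]: (0 IMPLIES ((0 IMPLIES 0) IMPLIES NOT 0)) -> 1
  row 5 [00101]: (0 IMPLIES ((0 IMPLIES 1) IMPLIES NOT 0)) -> 1
  row 6 [00110]: (1 IMPLIES ((1 IMPLIES 0) IMPLIES NOT 0)) -> 1
  row 7 [00111]: (1 IMPLIES ((1 IMPLIES 1) IMPLIES NOT 0)) -> 1
  row 8 [01000]: (0 IMPLIES ((0 IMPLIES 0) IMPLIES NOT 0)) -> 1
  row 9 [01001]: (0 IMPLIES ((0 IMPLIES 1) IMPLIES NOT 0)) -> 1
  row 10 [01010]: (1 IMPLIES ((1 IMPLIES 0) IMPLIES NOT 0)) -> 1
  row 11 [01011]: (1 IMPLIES ((1 IMPLIES 1) IMPLIES NOT 0)) -> 1
  row 12 [01100]: (0 IMPLIES ((0 IMPLIES 0) IMPLIES NOT 0)) -> 1
  row 13 [01101]: (0 IMPLIES ((0 IMPLIES 1) IMPLIES NOT 0)) -> 1
  row 14 [01110]: (1 IMPLIES ((1 IMPLIES 0) IMPLIES NOT 0)) -> 1
  row 15 [01111]: (1 IMPLIES ((1 IMPLIES 1) IMPLIES NOT 0)) -> 1
  row 16 [10000]: (0 IMPLIES ((0 IMPLIES 0) IMPLIES NOT 1)) -> 1
  row 17 [10001]: (0 IMPLIES ((0 IMPLIES 1) IMPLIES NOT 1)) -> 1
  row 18 [10010]: (1 IMPLIES ((1 IMPLIES 0) IMPLIES NOT 1)) -> 1
  row 19 [10011]: (1 IMPLIES ((1 IMPLIES 1) IMPLIES NOT 1)) -> 0
  row 20 [10100]: (0 IMPLIES ((0 IMPLIES 0) IMPLIES NOT 1)) -> 1
  row 21 [10101]: (0 IMPLIES ((0 IMPLIES 1) IMPLIES NOT 1)) -> 1
  row 22 [10110]: (1 IMPLIES ((1 IMPLIES 0) IMPLIES NOT 1)) -> 1
  row 23 [10111]: (1 IMPLIES ((1 IMPLIES 1) IMPLIES NOT 1)) -> 0
  row 24 [11000]: (0 IMPLIES ((0 IMPLIES 0) IMPLIES NOT 1)) -> 1
  row 25 [11001]: (0 IMPLIES ((0 IMPLIES 1) IMPLIES NOT 1)) -> 1
  row 26 [11010]: (1 IMPLIES ((1 IMPLIES 0) IMPLIES NOT 1)) -> 1
  row 27 [11011]: (1 IMPLIES ((1 IMPLIES 1) IMPLIES NOT 1)) -> 0
  row 28 [11100]: (0 IMPLIES ((0 IMPLIES 0) IMPLIES NOT 1)) -> 1
  row 29 [11101]: (0 IMPLIES ((0 IMPLIES 1) IMPLIES NOT 1)) -> 1
  row 30 [11110]: (1 IMPLIES ((1 IMPLIES 0) IMPLIES NOT 1)) -> 1
  row 31 [11111]: (1 IMPLIES ((1 IMPLIES 1) IMPLIES NOT 1)) -> 0
Full result column, 4 rows per line (a,b,c fixed per line; d,e runs 00..11 left to right):
  rows 0-3 [a,b,c=000]: 1111  = hex F
  rows 4-7 [a,b,c=001]: 1111  = hex F
  rows 8-11 [a,b,c=010]: 1111  = hex F
  rows 12-15 [a,b,c=011]: 1111  = hex F
  rows 16-19 [a,b,c=100]: 1110  = hex E
  rows 20-23 [a,b,c=101]: 1110  = hex E
  rows 24-27 [a,b,c=110]: 1110  = hex E
  rows 28-31 [a,b,c=111]: 1110  = hex E
Output column (row 0 .. row 31) = 11111111111111111110111011101110
Output column grouped in 4s = 1111 1111 1111 1111 1110 1110 1110 1110 = 0xFFFFEEEE
Convert to decimal digit by digit (value = value*16 + digit):
  F -> 15
  15*16 + 15 (F) = 255
  255*16 + 15 (F) = 4095
  4095*16 + 15 (F) = 65535
  65535*16 + 14 (E) = 1048574
  1048574*16 + 14 (E) = 16777198
  16777198*16 + 14 (E) = 268435182
  268435182*16 + 14 (E) = 4294962926
Decimal = 4294962926

4294962926


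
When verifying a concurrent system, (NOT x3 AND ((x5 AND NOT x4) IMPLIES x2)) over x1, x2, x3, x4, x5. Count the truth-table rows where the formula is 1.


Formula: (NOT x3 AND ((x5 AND NOT x4) IMPLIES x2)) over 5 vars (32 rows)
Evaluate each row (x1, x2, x3, x4, x5 as bits, MSB first):
  row 0 [00000]: (NOT 0 AND ((0 AND NOT 0) IMPLIES 0)) -> 1
  row 1 [00001]: (NOT 0 AND ((1 AND NOT 0) IMPLIES 0)) -> 0
  row 2 [00010]: (NOT 0 AND ((0 AND NOT 1) IMPLIES 0)) -> 1
  row 3 [00011]: (NOT 0 AND ((1 AND NOT 1) IMPLIES 0)) -> 1
  row 4 [00100]: (NOT 1 AND ((0 AND NOT 0) IMPLIES 0)) -> 0
  row 5 [00101]: (NOT 1 AND ((1 AND NOT 0) IMPLIES 0)) -> 0
  row 6 [00110]: (NOT 1 AND ((0 AND NOT 1) IMPLIES 0)) -> 0
  row 7 [00111]: (NOT 1 AND ((1 AND NOT 1) IMPLIES 0)) -> 0
  row 8 [01000]: (NOT 0 AND ((0 AND NOT 0) IMPLIES 1)) -> 1
  row 9 [01001]: (NOT 0 AND ((1 AND NOT 0) IMPLIES 1)) -> 1
  row 10 [01010]: (NOT 0 AND ((0 AND NOT 1) IMPLIES 1)) -> 1
  row 11 [01011]: (NOT 0 AND ((1 AND NOT 1) IMPLIES 1)) -> 1
  row 12 [01100]: (NOT 1 AND ((0 AND NOT 0) IMPLIES 1)) -> 0
  row 13 [01101]: (NOT 1 AND ((1 AND NOT 0) IMPLIES 1)) -> 0
  row 14 [01110]: (NOT 1 AND ((0 AND NOT 1) IMPLIES 1)) -> 0
  row 15 [01111]: (NOT 1 AND ((1 AND NOT 1) IMPLIES 1)) -> 0
  row 16 [10000]: (NOT 0 AND ((0 AND NOT 0) IMPLIES 0)) -> 1
  row 17 [10001]: (NOT 0 AND ((1 AND NOT 0) IMPLIES 0)) -> 0
  row 18 [10010]: (NOT 0 AND ((0 AND NOT 1) IMPLIES 0)) -> 1
  row 19 [10011]: (NOT 0 AND ((1 AND NOT 1) IMPLIES 0)) -> 1
  row 20 [10100]: (NOT 1 AND ((0 AND NOT 0) IMPLIES 0)) -> 0
  row 21 [10101]: (NOT 1 AND ((1 AND NOT 0) IMPLIES 0)) -> 0
  row 22 [10110]: (NOT 1 AND ((0 AND NOT 1) IMPLIES 0)) -> 0
  row 23 [10111]: (NOT 1 AND ((1 AND NOT 1) IMPLIES 0)) -> 0
  row 24 [11000]: (NOT 0 AND ((0 AND NOT 0) IMPLIES 1)) -> 1
  row 25 [11001]: (NOT 0 AND ((1 AND NOT 0) IMPLIES 1)) -> 1
  row 26 [11010]: (NOT 0 AND ((0 AND NOT 1) IMPLIES 1)) -> 1
  row 27 [11011]: (NOT 0 AND ((1 AND NOT 1) IMPLIES 1)) -> 1
  row 28 [11100]: (NOT 1 AND ((0 AND NOT 0) IMPLIES 1)) -> 0
  row 29 [11101]: (NOT 1 AND ((1 AND NOT 0) IMPLIES 1)) -> 0
  row 30 [11110]: (NOT 1 AND ((0 AND NOT 1) IMPLIES 1)) -> 0
  row 31 [11111]: (NOT 1 AND ((1 AND NOT 1) IMPLIES 1)) -> 0
Full result column, 8 rows per line (x1,x2 fixed per line; x3,x4,x5 runs 000..111 left to right):
  rows 0-7 [x1,x2=00]: 10110000  (ones: 3)
  rows 8-15 [x1,x2=01]: 11110000  (ones: 4)
  rows 16-23 [x1,x2=10]: 10110000  (ones: 3)
  rows 24-31 [x1,x2=11]: 11110000  (ones: 4)
Count of 1-rows = 3+4+3+4 = 14

14


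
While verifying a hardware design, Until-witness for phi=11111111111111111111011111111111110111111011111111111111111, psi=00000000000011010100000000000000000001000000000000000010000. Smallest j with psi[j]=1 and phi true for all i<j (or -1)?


(phi U psi) at 0: need smallest j with psi[j]=1 and phi[i]=1 for all i in [0,j).
Scan from step 0:
  step 0: phi=1, psi=0 -> continue
  step 1: phi=1, psi=0 -> continue
  step 2: phi=1, psi=0 -> continue
  step 3: phi=1, psi=0 -> continue
  step 12: psi=1 and phi held for [0,12) -> witness found
Witness step = 12

12


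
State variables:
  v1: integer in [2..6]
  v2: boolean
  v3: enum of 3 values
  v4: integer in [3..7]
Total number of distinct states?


State space = product of domain sizes of all variables.
Domain sizes:
  v1 (integer in [2..6]): 5
  v2 (boolean): 2
  v3 (enum of 3 values): 3
  v4 (integer in [3..7]): 5
Product = 5 * 2 * 3 * 5 = 150

150


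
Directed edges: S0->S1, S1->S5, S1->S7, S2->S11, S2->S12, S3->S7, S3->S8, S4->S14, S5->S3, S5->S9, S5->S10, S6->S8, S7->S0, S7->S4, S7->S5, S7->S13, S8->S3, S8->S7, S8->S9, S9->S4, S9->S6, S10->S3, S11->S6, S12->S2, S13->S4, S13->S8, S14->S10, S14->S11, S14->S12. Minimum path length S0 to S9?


BFS layer-by-layer from S0:
  dist 0: {S0}
  dist 1: {S1}
  dist 2: {S5, S7}
  dist 3: {S3, S4, S9, S10, S13}
  -> S9 reached at distance 3
Shortest path length = 3

3


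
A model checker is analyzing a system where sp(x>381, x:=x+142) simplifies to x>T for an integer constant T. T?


Formula: sp(P, x:=E) = exists old_x. (x = E[old_x/x]) AND P[old_x/x] (old_x is the value of x before the assignment; eliminate old_x by solving x = E[old_x/x] for old_x)
Step 1: Precondition P: x>381, i.e. old_x > 381
Step 2: Assignment gives x = old_x + 142, so old_x = x - 142
Step 3: Substitute into P: x - 142 > 381
Step 4: Simplify: x > 381+142 = 523

523


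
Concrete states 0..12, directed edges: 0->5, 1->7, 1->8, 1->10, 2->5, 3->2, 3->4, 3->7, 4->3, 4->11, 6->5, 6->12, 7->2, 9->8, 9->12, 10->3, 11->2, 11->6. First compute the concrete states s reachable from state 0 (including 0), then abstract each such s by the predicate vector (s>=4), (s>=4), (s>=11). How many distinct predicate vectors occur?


BFS from 0:
Concrete reachable: {0, 5}
Abstract via predicates (s>=4), (s>=4), (s>=11):
  (0,0,0) <- {0}
  (1,1,0) <- {5}
Distinct abstract states = 2

2


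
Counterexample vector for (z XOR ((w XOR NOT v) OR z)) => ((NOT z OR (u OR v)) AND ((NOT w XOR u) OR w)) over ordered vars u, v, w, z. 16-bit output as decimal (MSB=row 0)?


F1 = (z XOR ((w XOR NOT v) OR z))
F2 = ((NOT z OR (u OR v)) AND ((NOT w XOR u) OR w))
Counterexample to F1=>F2 is where F1=1 and F2=0.
Evaluate each row (bits = u,v,w,z, MSB first):
  row 0 [0000]: F1=1 F2=1 -> F1&~F2 -> 0
  row 1 [0001]: F1=0 F2=0 -> F1&~F2 -> 0
  row 2 [0010]: F1=0 F2=1 -> F1&~F2 -> 0
  row 3 [0011]: F1=0 F2=0 -> F1&~F2 -> 0
  row 4 [0100]: F1=0 F2=1 -> F1&~F2 -> 0
  row 5 [0101]: F1=0 F2=1 -> F1&~F2 -> 0
  row 6 [0110]: F1=1 F2=1 -> F1&~F2 -> 0
  row 7 [0111]: F1=0 F2=1 -> F1&~F2 -> 0
  row 8 [1000]: F1=1 F2=0 -> F1&~F2 -> 1
  row 9 [1001]: F1=0 F2=0 -> F1&~F2 -> 0
  row 10 [1010]: F1=0 F2=1 -> F1&~F2 -> 0
  row 11 [1011]: F1=0 F2=1 -> F1&~F2 -> 0
  row 12 [1100]: F1=0 F2=0 -> F1&~F2 -> 0
  row 13 [1101]: F1=0 F2=0 -> F1&~F2 -> 0
  row 14 [1110]: F1=1 F2=1 -> F1&~F2 -> 0
  row 15 [1111]: F1=0 F2=1 -> F1&~F2 -> 0
Full result column, 4 rows per line (u,v fixed per line; w,z runs 00..11 left to right):
  rows 0-3 [u,v=00]: 0000  = hex 0
  rows 4-7 [u,v=01]: 0000  = hex 0
  rows 8-11 [u,v=10]: 1000  = hex 8
  rows 12-15 [u,v=11]: 0000  = hex 0
Counterexample vector (row 0 .. row 15) = 0000000010000000
Output column grouped in 4s = 0000 0000 1000 0000 = 0x0080
Convert to decimal digit by digit (value = value*16 + digit):
  0 -> 0
  0*16 + 0 = 0
  0*16 + 8 = 8
  8*16 + 0 = 128
Decimal = 128

128


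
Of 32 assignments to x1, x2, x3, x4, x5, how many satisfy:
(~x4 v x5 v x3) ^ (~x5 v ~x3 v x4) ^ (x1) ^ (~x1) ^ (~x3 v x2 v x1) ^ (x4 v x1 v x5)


CNF with 6 clauses over 5 vars (32 assignments).
An assignment satisfies CNF iff every clause has >=1 true literal.
Check each row (bits = x1,x2,x3,x4,x5; clause T/F shown):
  row 0 [00000]: clauses=TTFTTF -> 0
  row 1 [00001]: clauses=TTFTTT -> 0
  row 2 [00010]: clauses=FTFTTT -> 0
  row 3 [00011]: clauses=TTFTTT -> 0
  row 4 [00100]: clauses=TTFTFF -> 0
  row 5 [00101]: clauses=TFFTFT -> 0
  row 6 [00110]: clauses=TTFTFT -> 0
  row 7 [00111]: clauses=TTFTFT -> 0
  row 8 [01000]: clauses=TTFTTF -> 0
  row 9 [01001]: clauses=TTFTTT -> 0
  row 10 [01010]: clauses=FTFTTT -> 0
  row 11 [01011]: clauses=TTFTTT -> 0
  row 12 [01100]: clauses=TTFTTF -> 0
  row 13 [01101]: clauses=TFFTTT -> 0
  row 14 [01110]: clauses=TTFTTT -> 0
  row 15 [01111]: clauses=TTFTTT -> 0
  row 16 [10000]: clauses=TTTFTT -> 0
  row 17 [10001]: clauses=TTTFTT -> 0
  row 18 [10010]: clauses=FTTFTT -> 0
  row 19 [10011]: clauses=TTTFTT -> 0
  row 20 [10100]: clauses=TTTFTT -> 0
  row 21 [10101]: clauses=TFTFTT -> 0
  row 22 [10110]: clauses=TTTFTT -> 0
  row 23 [10111]: clauses=TTTFTT -> 0
  row 24 [11000]: clauses=TTTFTT -> 0
  row 25 [11001]: clauses=TTTFTT -> 0
  row 26 [11010]: clauses=FTTFTT -> 0
  row 27 [11011]: clauses=TTTFTT -> 0
  row 28 [11100]: clauses=TTTFTT -> 0
  row 29 [11101]: clauses=TFTFTT -> 0
  row 30 [11110]: clauses=TTTFTT -> 0
  row 31 [11111]: clauses=TTTFTT -> 0
Full result column, 8 rows per line (x1,x2 fixed per line; x3,x4,x5 runs 000..111 left to right):
  rows 0-7 [x1,x2=00]: 00000000  (ones: 0)
  rows 8-15 [x1,x2=01]: 00000000  (ones: 0)
  rows 16-23 [x1,x2=10]: 00000000  (ones: 0)
  rows 24-31 [x1,x2=11]: 00000000  (ones: 0)
Satisfying assignments = 0+0+0+0 = 0

0


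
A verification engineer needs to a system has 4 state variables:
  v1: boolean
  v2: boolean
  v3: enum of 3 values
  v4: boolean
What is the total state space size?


State space = product of domain sizes of all variables.
Domain sizes:
  v1 (boolean): 2
  v2 (boolean): 2
  v3 (enum of 3 values): 3
  v4 (boolean): 2
Product = 2 * 2 * 3 * 2 = 24

24


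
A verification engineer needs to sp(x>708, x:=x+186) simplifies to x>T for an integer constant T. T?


Formula: sp(P, x:=E) = exists old_x. (x = E[old_x/x]) AND P[old_x/x] (old_x is the value of x before the assignment; eliminate old_x by solving x = E[old_x/x] for old_x)
Step 1: Precondition P: x>708, i.e. old_x > 708
Step 2: Assignment gives x = old_x + 186, so old_x = x - 186
Step 3: Substitute into P: x - 186 > 708
Step 4: Simplify: x > 708+186 = 894

894


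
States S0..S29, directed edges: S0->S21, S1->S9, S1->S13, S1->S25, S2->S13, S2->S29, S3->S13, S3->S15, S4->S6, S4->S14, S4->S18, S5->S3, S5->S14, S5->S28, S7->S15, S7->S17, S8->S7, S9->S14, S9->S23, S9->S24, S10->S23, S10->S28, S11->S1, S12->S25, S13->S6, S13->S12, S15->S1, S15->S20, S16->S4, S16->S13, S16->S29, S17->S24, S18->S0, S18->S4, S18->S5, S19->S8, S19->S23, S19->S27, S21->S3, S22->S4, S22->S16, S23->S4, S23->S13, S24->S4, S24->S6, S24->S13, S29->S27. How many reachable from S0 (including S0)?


BFS from S0:
  layer 0: {S0}
  layer 1: {S21}
  layer 2: {S3}
  layer 3: {S13, S15}
  layer 4: {S1, S6, S12, S20}
  layer 5: {S9, S25}
  layer 6: {S14, S23, S24}
  layer 7: {S4}
  layer 8: {S18}
  layer 9: {S5}
  layer 10: {S28}
Reachable set: {S0, S1, S3, S4, S5, S6, S9, S12, S13, S14, S15, S18, S20, S21, S23, S24, S25, S28}
Count = 18

18


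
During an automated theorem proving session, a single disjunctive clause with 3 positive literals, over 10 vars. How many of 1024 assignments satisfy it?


Step 1: Total=2^10=1024
Step 2: Unsat when all 3 false: 2^7=128
Step 3: Sat=1024-128=896

896


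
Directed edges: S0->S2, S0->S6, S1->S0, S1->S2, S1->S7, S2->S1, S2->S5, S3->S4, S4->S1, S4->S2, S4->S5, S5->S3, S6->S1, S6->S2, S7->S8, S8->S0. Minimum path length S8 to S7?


BFS layer-by-layer from S8:
  dist 0: {S8}
  dist 1: {S0}
  dist 2: {S2, S6}
  dist 3: {S1, S5}
  dist 4: {S3, S7}
  -> S7 reached at distance 4
Shortest path length = 4

4


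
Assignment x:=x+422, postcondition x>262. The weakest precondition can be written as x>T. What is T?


Formula: wp(x:=E, P) = P[E/x] (substitute E for x in postcondition)
Step 1: Postcondition: x>262
Step 2: Substitute x+422 for x: x+422>262
Step 3: Solve for x: x > 262-422 = -160

-160


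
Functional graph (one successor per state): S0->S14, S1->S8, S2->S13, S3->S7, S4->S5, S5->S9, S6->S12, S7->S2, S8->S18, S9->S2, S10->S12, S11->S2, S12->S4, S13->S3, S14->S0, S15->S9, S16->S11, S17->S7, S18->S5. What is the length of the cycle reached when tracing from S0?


Trace from S0 until a state repeats:
  S0 -> S14 -> S0
S0 first seen at step 0, revisited at step 2.
Cycle length = 2 - 0 = 2

2


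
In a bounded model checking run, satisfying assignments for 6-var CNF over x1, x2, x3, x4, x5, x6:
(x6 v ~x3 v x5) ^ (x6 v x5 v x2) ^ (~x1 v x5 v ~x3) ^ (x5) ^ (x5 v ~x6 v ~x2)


CNF with 5 clauses over 6 vars (64 assignments).
An assignment satisfies CNF iff every clause has >=1 true literal.
Check each row (bits = x1,x2,x3,x4,x5,x6; clause T/F shown):
  row 0 [000000]: clauses=TFTFT -> 0
  row 1 [000001]: clauses=TTTFT -> 0
  row 2 [000010]: clauses=TTTTT -> 1
  row 3 [000011]: clauses=TTTTT -> 1
  row 4 [000100]: clauses=TFTFT -> 0
  (every remaining row is evaluated the same way; all 64 results are listed next)
Full result column, 8 rows per line (x1,x2,x3 fixed per line; x4,x5,x6 runs 000..111 left to right):
  rows 0-7 [x1,x2,x3=000]: 00110011  (ones: 4)
  rows 8-15 [x1,x2,x3=001]: 00110011  (ones: 4)
  rows 16-23 [x1,x2,x3=010]: 00110011  (ones: 4)
  rows 24-31 [x1,x2,x3=011]: 00110011  (ones: 4)
  rows 32-39 [x1,x2,x3=100]: 00110011  (ones: 4)
  rows 40-47 [x1,x2,x3=101]: 00110011  (ones: 4)
  rows 48-55 [x1,x2,x3=110]: 00110011  (ones: 4)
  rows 56-63 [x1,x2,x3=111]: 00110011  (ones: 4)
Satisfying assignments = 4+4+4+4+4+4+4+4 = 32

32


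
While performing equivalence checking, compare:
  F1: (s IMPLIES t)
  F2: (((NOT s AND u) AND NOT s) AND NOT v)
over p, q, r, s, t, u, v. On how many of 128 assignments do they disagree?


F1 = (s IMPLIES t)
F2 = (((NOT s AND u) AND NOT s) AND NOT v)
Evaluate both on each of 128 rows (bits = p,q,r,s,t,u,v):
  row 0 [0000000]: F1=1 F2=0 (differ) -> 1
  row 1 [0000001]: F1=1 F2=0 (differ) -> 1
  row 2 [0000010]: F1=1 F2=1 -> 0
  row 3 [0000011]: F1=1 F2=0 (differ) -> 1
  row 4 [0000100]: F1=1 F2=0 (differ) -> 1
  (every remaining row is evaluated the same way; all 128 results are listed next)
Full result column, 8 rows per line (p,q,r,s fixed per line; t,u,v runs 000..111 left to right):
  rows 0-7 [p,q,r,s=0000]: 11011101  (ones: 6)
  rows 8-15 [p,q,r,s=0001]: 00001111  (ones: 4)
  rows 16-23 [p,q,r,s=0010]: 11011101  (ones: 6)
  rows 24-31 [p,q,r,s=0011]: 00001111  (ones: 4)
  rows 32-39 [p,q,r,s=0100]: 11011101  (ones: 6)
  rows 40-47 [p,q,r,s=0101]: 00001111  (ones: 4)
  rows 48-55 [p,q,r,s=0110]: 11011101  (ones: 6)
  rows 56-63 [p,q,r,s=0111]: 00001111  (ones: 4)
  rows 64-71 [p,q,r,s=1000]: 11011101  (ones: 6)
  rows 72-79 [p,q,r,s=1001]: 00001111  (ones: 4)
  rows 80-87 [p,q,r,s=1010]: 11011101  (ones: 6)
  rows 88-95 [p,q,r,s=1011]: 00001111  (ones: 4)
  rows 96-103 [p,q,r,s=1100]: 11011101  (ones: 6)
  rows 104-111 [p,q,r,s=1101]: 00001111  (ones: 4)
  rows 112-119 [p,q,r,s=1110]: 11011101  (ones: 6)
  rows 120-127 [p,q,r,s=1111]: 00001111  (ones: 4)
Disagreements = 6+4+6+4+6+4+6+4+6+4+6+4+6+4+6+4 = 80

80


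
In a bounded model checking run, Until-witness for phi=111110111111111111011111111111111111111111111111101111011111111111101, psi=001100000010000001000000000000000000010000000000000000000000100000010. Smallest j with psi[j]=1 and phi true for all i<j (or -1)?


(phi U psi) at 0: need smallest j with psi[j]=1 and phi[i]=1 for all i in [0,j).
Scan from step 0:
  step 0: phi=1, psi=0 -> continue
  step 1: phi=1, psi=0 -> continue
  step 2: psi=1 and phi held for [0,2) -> witness found
Witness step = 2

2


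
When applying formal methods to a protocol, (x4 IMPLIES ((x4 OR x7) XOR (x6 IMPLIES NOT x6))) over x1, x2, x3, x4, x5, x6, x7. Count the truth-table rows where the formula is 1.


Formula: (x4 IMPLIES ((x4 OR x7) XOR (x6 IMPLIES NOT x6))) over 7 vars (128 rows)
Evaluate each row (x1, x2, x3, x4, x5, x6, x7 as bits, MSB first):
  row 0 [0000000]: (0 IMPLIES ((0 OR 0) XOR (0 IMPLIES NOT 0))) -> 1
  row 1 [0000001]: (0 IMPLIES ((0 OR 1) XOR (0 IMPLIES NOT 0))) -> 1
  row 2 [0000010]: (0 IMPLIES ((0 OR 0) XOR (1 IMPLIES NOT 1))) -> 1
  row 3 [0000011]: (0 IMPLIES ((0 OR 1) XOR (1 IMPLIES NOT 1))) -> 1
  row 4 [0000100]: (0 IMPLIES ((0 OR 0) XOR (0 IMPLIES NOT 0))) -> 1
  (every remaining row is evaluated the same way; all 128 results are listed next)
Full result column, 8 rows per line (x1,x2,x3,x4 fixed per line; x5,x6,x7 runs 000..111 left to right):
  rows 0-7 [x1,x2,x3,x4=0000]: 11111111  (ones: 8)
  rows 8-15 [x1,x2,x3,x4=0001]: 00110011  (ones: 4)
  rows 16-23 [x1,x2,x3,x4=0010]: 11111111  (ones: 8)
  rows 24-31 [x1,x2,x3,x4=0011]: 00110011  (ones: 4)
  rows 32-39 [x1,x2,x3,x4=0100]: 11111111  (ones: 8)
  rows 40-47 [x1,x2,x3,x4=0101]: 00110011  (ones: 4)
  rows 48-55 [x1,x2,x3,x4=0110]: 11111111  (ones: 8)
  rows 56-63 [x1,x2,x3,x4=0111]: 00110011  (ones: 4)
  rows 64-71 [x1,x2,x3,x4=1000]: 11111111  (ones: 8)
  rows 72-79 [x1,x2,x3,x4=1001]: 00110011  (ones: 4)
  rows 80-87 [x1,x2,x3,x4=1010]: 11111111  (ones: 8)
  rows 88-95 [x1,x2,x3,x4=1011]: 00110011  (ones: 4)
  rows 96-103 [x1,x2,x3,x4=1100]: 11111111  (ones: 8)
  rows 104-111 [x1,x2,x3,x4=1101]: 00110011  (ones: 4)
  rows 112-119 [x1,x2,x3,x4=1110]: 11111111  (ones: 8)
  rows 120-127 [x1,x2,x3,x4=1111]: 00110011  (ones: 4)
Count of 1-rows = 8+4+8+4+8+4+8+4+8+4+8+4+8+4+8+4 = 96

96


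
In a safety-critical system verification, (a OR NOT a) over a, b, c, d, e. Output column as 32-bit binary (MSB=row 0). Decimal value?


Formula: (a OR NOT a) over a, b, c, d, e (32 rows)
Evaluate each row (bits = a,b,c,d,e, MSB first):
  row 0 [00000]: (0 OR NOT 0) -> 1
  row 1 [00001]: (0 OR NOT 0) -> 1
  row 2 [00010]: (0 OR NOT 0) -> 1
  row 3 [00011]: (0 OR NOT 0) -> 1
  row 4 [00100]: (0 OR NOT 0) -> 1
  row 5 [00101]: (0 OR NOT 0) -> 1
  row 6 [00110]: (0 OR NOT 0) -> 1
  row 7 [00111]: (0 OR NOT 0) -> 1
  row 8 [01000]: (0 OR NOT 0) -> 1
  row 9 [01001]: (0 OR NOT 0) -> 1
  row 10 [01010]: (0 OR NOT 0) -> 1
  row 11 [01011]: (0 OR NOT 0) -> 1
  row 12 [01100]: (0 OR NOT 0) -> 1
  row 13 [01101]: (0 OR NOT 0) -> 1
  row 14 [01110]: (0 OR NOT 0) -> 1
  row 15 [01111]: (0 OR NOT 0) -> 1
  row 16 [10000]: (1 OR NOT 1) -> 1
  row 17 [10001]: (1 OR NOT 1) -> 1
  row 18 [10010]: (1 OR NOT 1) -> 1
  row 19 [10011]: (1 OR NOT 1) -> 1
  row 20 [10100]: (1 OR NOT 1) -> 1
  row 21 [10101]: (1 OR NOT 1) -> 1
  row 22 [10110]: (1 OR NOT 1) -> 1
  row 23 [10111]: (1 OR NOT 1) -> 1
  row 24 [11000]: (1 OR NOT 1) -> 1
  row 25 [11001]: (1 OR NOT 1) -> 1
  row 26 [11010]: (1 OR NOT 1) -> 1
  row 27 [11011]: (1 OR NOT 1) -> 1
  row 28 [11100]: (1 OR NOT 1) -> 1
  row 29 [11101]: (1 OR NOT 1) -> 1
  row 30 [11110]: (1 OR NOT 1) -> 1
  row 31 [11111]: (1 OR NOT 1) -> 1
Full result column, 4 rows per line (a,b,c fixed per line; d,e runs 00..11 left to right):
  rows 0-3 [a,b,c=000]: 1111  = hex F
  rows 4-7 [a,b,c=001]: 1111  = hex F
  rows 8-11 [a,b,c=010]: 1111  = hex F
  rows 12-15 [a,b,c=011]: 1111  = hex F
  rows 16-19 [a,b,c=100]: 1111  = hex F
  rows 20-23 [a,b,c=101]: 1111  = hex F
  rows 24-27 [a,b,c=110]: 1111  = hex F
  rows 28-31 [a,b,c=111]: 1111  = hex F
Output column (row 0 .. row 31) = 11111111111111111111111111111111
Output column grouped in 4s = 1111 1111 1111 1111 1111 1111 1111 1111 = 0xFFFFFFFF
Convert to decimal digit by digit (value = value*16 + digit):
  F -> 15
  15*16 + 15 (F) = 255
  255*16 + 15 (F) = 4095
  4095*16 + 15 (F) = 65535
  65535*16 + 15 (F) = 1048575
  1048575*16 + 15 (F) = 16777215
  16777215*16 + 15 (F) = 268435455
  268435455*16 + 15 (F) = 4294967295
Decimal = 4294967295

4294967295


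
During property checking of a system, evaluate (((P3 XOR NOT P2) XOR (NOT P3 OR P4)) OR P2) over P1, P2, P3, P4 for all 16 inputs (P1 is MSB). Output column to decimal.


Formula: (((P3 XOR NOT P2) XOR (NOT P3 OR P4)) OR P2) over P1, P2, P3, P4 (16 rows)
Evaluate each row (bits = P1,P2,P3,P4, MSB first):
  row 0 [0000]: (((0 XOR NOT 0) XOR (NOT 0 OR 0)) OR 0) -> 0
  row 1 [0001]: (((0 XOR NOT 0) XOR (NOT 0 OR 1)) OR 0) -> 0
  row 2 [0010]: (((1 XOR NOT 0) XOR (NOT 1 OR 0)) OR 0) -> 0
  row 3 [0011]: (((1 XOR NOT 0) XOR (NOT 1 OR 1)) OR 0) -> 1
  row 4 [0100]: (((0 XOR NOT 1) XOR (NOT 0 OR 0)) OR 1) -> 1
  row 5 [0101]: (((0 XOR NOT 1) XOR (NOT 0 OR 1)) OR 1) -> 1
  row 6 [0110]: (((1 XOR NOT 1) XOR (NOT 1 OR 0)) OR 1) -> 1
  row 7 [0111]: (((1 XOR NOT 1) XOR (NOT 1 OR 1)) OR 1) -> 1
  row 8 [1000]: (((0 XOR NOT 0) XOR (NOT 0 OR 0)) OR 0) -> 0
  row 9 [1001]: (((0 XOR NOT 0) XOR (NOT 0 OR 1)) OR 0) -> 0
  row 10 [1010]: (((1 XOR NOT 0) XOR (NOT 1 OR 0)) OR 0) -> 0
  row 11 [1011]: (((1 XOR NOT 0) XOR (NOT 1 OR 1)) OR 0) -> 1
  row 12 [1100]: (((0 XOR NOT 1) XOR (NOT 0 OR 0)) OR 1) -> 1
  row 13 [1101]: (((0 XOR NOT 1) XOR (NOT 0 OR 1)) OR 1) -> 1
  row 14 [1110]: (((1 XOR NOT 1) XOR (NOT 1 OR 0)) OR 1) -> 1
  row 15 [1111]: (((1 XOR NOT 1) XOR (NOT 1 OR 1)) OR 1) -> 1
Full result column, 4 rows per line (P1,P2 fixed per line; P3,P4 runs 00..11 left to right):
  rows 0-3 [P1,P2=00]: 0001  = hex 1
  rows 4-7 [P1,P2=01]: 1111  = hex F
  rows 8-11 [P1,P2=10]: 0001  = hex 1
  rows 12-15 [P1,P2=11]: 1111  = hex F
Output column (row 0 .. row 15) = 0001111100011111
Output column grouped in 4s = 0001 1111 0001 1111 = 0x1F1F
Convert to decimal digit by digit (value = value*16 + digit):
  1 -> 1
  1*16 + 15 (F) = 31
  31*16 + 1 = 497
  497*16 + 15 (F) = 7967
Decimal = 7967

7967


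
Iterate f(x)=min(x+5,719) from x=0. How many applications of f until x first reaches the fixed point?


Step 1: x=0, cap=719, increment=5
Step 2: x grows by 5 each step until capped at 719; fixed point is x=719
Step 3: iterations = ceil(719/5) = 144

144
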